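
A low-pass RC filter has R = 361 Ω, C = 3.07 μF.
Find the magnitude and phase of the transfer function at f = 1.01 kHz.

Step 1 — Angular frequency: ω = 2π·1010 = 6346 rad/s.
Step 2 — Transfer function: H(jω) = 1/(1 + jωRC).
Step 3 — Denominator: 1 + jωRC = 1 + j·6346·361·3.07e-06 = 1 + j7.033.
Step 4 — H = 0.01982 - j0.1394.
Step 5 — Magnitude: |H| = 0.1408 (-17.0 dB); phase: φ = -81.9°.

|H| = 0.1408 (-17.0 dB), φ = -81.9°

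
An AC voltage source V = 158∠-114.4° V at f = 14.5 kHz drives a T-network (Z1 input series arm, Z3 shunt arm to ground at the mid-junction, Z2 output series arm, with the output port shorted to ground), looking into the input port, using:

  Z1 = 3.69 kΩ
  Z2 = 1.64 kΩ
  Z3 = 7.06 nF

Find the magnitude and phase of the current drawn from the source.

Step 1 — Angular frequency: ω = 2π·f = 2π·1.45e+04 = 9.111e+04 rad/s.
Step 2 — Component impedances:
  Z1: Z = R = 3690 Ω
  Z2: Z = R = 1640 Ω
  Z3: Z = 1/(jωC) = -j/(ω·C) = 0 - j1555 Ω
Step 3 — With the output port shorted to ground, the output series arm Z2 runs from the junction to ground; the shunt arm Z3 also runs from the junction to ground. They appear in parallel: Z3 || Z2 = 776.2 - j818.8 Ω.
Step 4 — Series with input arm Z1: Z_in = Z1 + (Z3 || Z2) = 4466 - j818.8 Ω = 4541∠-10.4° Ω.
Step 5 — Source phasor: V = 158∠-114.4° V = -65.27 - j143.9 V.
Step 6 — Ohm's law: I = V / Z_total = (-65.27 - j143.9) / (4466 - j818.8) = -0.008424 - j0.03376 A.
Step 7 — Convert to polar: |I| = 0.0348 A, ∠I = -104.0°.

I = 0.0348∠-104.0° A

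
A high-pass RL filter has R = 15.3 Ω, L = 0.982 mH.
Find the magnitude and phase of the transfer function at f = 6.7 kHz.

Step 1 — Angular frequency: ω = 2π·6700 = 4.21e+04 rad/s.
Step 2 — Transfer function: H(jω) = jωL/(R + jωL).
Step 3 — Numerator jωL = j·41.34; denominator R + jωL = 15.3 + j41.34.
Step 4 — H = 0.8795 + j0.3255.
Step 5 — Magnitude: |H| = 0.9378 (-0.6 dB); phase: φ = 20.3°.

|H| = 0.9378 (-0.6 dB), φ = 20.3°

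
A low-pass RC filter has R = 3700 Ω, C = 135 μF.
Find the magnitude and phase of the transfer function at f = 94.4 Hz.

Step 1 — Angular frequency: ω = 2π·94.4 = 593.1 rad/s.
Step 2 — Transfer function: H(jω) = 1/(1 + jωRC).
Step 3 — Denominator: 1 + jωRC = 1 + j·593.1·3700·0.000135 = 1 + j296.3.
Step 4 — H = 1.139e-05 - j0.003375.
Step 5 — Magnitude: |H| = 0.003375 (-49.4 dB); phase: φ = -89.8°.

|H| = 0.003375 (-49.4 dB), φ = -89.8°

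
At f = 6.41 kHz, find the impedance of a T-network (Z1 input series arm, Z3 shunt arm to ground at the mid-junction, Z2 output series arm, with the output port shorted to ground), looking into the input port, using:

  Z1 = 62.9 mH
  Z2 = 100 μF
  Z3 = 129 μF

Step 1 — Angular frequency: ω = 2π·f = 2π·6410 = 4.028e+04 rad/s.
Step 2 — Component impedances:
  Z1: Z = jωL = j·4.028e+04·0.0629 = 0 + j2533 Ω
  Z2: Z = 1/(jωC) = -j/(ω·C) = 0 - j0.2483 Ω
  Z3: Z = 1/(jωC) = -j/(ω·C) = 0 - j0.1925 Ω
Step 3 — With the output port shorted to ground, the output series arm Z2 runs from the junction to ground; the shunt arm Z3 also runs from the junction to ground. They appear in parallel: Z3 || Z2 = 0 - j0.1084 Ω.
Step 4 — Series with input arm Z1: Z_in = Z1 + (Z3 || Z2) = 0 + j2533 Ω = 2533∠90.0° Ω.

Z = 0 + j2533 Ω = 2533∠90.0° Ω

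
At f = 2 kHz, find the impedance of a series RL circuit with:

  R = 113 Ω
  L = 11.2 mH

Step 1 — Angular frequency: ω = 2π·f = 2π·2000 = 1.257e+04 rad/s.
Step 2 — Component impedances:
  R: Z = R = 113 Ω
  L: Z = jωL = j·1.257e+04·0.0112 = 0 + j140.7 Ω
Step 3 — Series combination: Z_total = R + L = 113 + j140.7 Ω = 180.5∠51.2° Ω.

Z = 113 + j140.7 Ω = 180.5∠51.2° Ω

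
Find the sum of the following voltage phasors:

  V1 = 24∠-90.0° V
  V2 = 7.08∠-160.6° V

Step 1 — Convert each phasor to rectangular form:
  V1 = 24·(cos(-90.0°) + j·sin(-90.0°)) = 0 - j24 V
  V2 = 7.08·(cos(-160.6°) + j·sin(-160.6°)) = -6.678 - j2.352 V
Step 2 — Sum components: V_total = -6.678 - j26.35 V.
Step 3 — Convert to polar: |V_total| = 27.18 V, ∠V_total = -104.2°.

V_total = 27.18∠-104.2° V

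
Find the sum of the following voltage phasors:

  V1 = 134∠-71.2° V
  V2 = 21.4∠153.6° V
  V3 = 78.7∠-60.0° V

Step 1 — Convert each phasor to rectangular form:
  V1 = 134·(cos(-71.2°) + j·sin(-71.2°)) = 43.18 - j126.9 V
  V2 = 21.4·(cos(153.6°) + j·sin(153.6°)) = -19.17 + j9.515 V
  V3 = 78.7·(cos(-60.0°) + j·sin(-60.0°)) = 39.35 - j68.16 V
Step 2 — Sum components: V_total = 63.37 - j185.5 V.
Step 3 — Convert to polar: |V_total| = 196 V, ∠V_total = -71.1°.

V_total = 196∠-71.1° V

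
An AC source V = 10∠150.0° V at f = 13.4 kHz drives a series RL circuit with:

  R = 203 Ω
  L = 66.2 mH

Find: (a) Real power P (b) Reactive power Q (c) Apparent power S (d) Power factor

Step 1 — Angular frequency: ω = 2π·f = 2π·1.34e+04 = 8.419e+04 rad/s.
Step 2 — Component impedances:
  R: Z = R = 203 Ω
  L: Z = jωL = j·8.419e+04·0.0662 = 0 + j5574 Ω
Step 3 — Series combination: Z_total = R + L = 203 + j5574 Ω = 5577∠87.9° Ω.
Step 4 — Source phasor: V = 10∠150.0° V = -8.66 + j5 V.
Step 5 — Current: I = V / Z = 0.0008394 + j0.001584 A = 0.001793∠62.1° A.
Step 6 — Complex power: S = V·I* = 0.0006526 + j0.01792 VA.
Step 7 — Real power: P = Re(S) = 0.0006526 W.
Step 8 — Reactive power: Q = Im(S) = 0.01792 VAR.
Step 9 — Apparent power: |S| = 0.01793 VA.
Step 10 — Power factor: PF = P/|S| = 0.0364 (lagging).

(a) P = 0.0006526 W  (b) Q = 0.01792 VAR  (c) S = 0.01793 VA  (d) PF = 0.0364 (lagging)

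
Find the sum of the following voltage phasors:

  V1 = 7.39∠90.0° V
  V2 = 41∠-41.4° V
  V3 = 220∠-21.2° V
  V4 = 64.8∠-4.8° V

Step 1 — Convert each phasor to rectangular form:
  V1 = 7.39·(cos(90.0°) + j·sin(90.0°)) = 0 + j7.39 V
  V2 = 41·(cos(-41.4°) + j·sin(-41.4°)) = 30.75 - j27.11 V
  V3 = 220·(cos(-21.2°) + j·sin(-21.2°)) = 205.1 - j79.56 V
  V4 = 64.8·(cos(-4.8°) + j·sin(-4.8°)) = 64.57 - j5.422 V
Step 2 — Sum components: V_total = 300.4 - j104.7 V.
Step 3 — Convert to polar: |V_total| = 318.2 V, ∠V_total = -19.2°.

V_total = 318.2∠-19.2° V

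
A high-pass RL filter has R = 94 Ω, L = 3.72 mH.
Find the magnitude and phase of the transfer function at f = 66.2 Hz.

Step 1 — Angular frequency: ω = 2π·66.2 = 415.9 rad/s.
Step 2 — Transfer function: H(jω) = jωL/(R + jωL).
Step 3 — Numerator jωL = j·1.547; denominator R + jωL = 94 + j1.547.
Step 4 — H = 0.0002709 + j0.01646.
Step 5 — Magnitude: |H| = 0.01646 (-35.7 dB); phase: φ = 89.1°.

|H| = 0.01646 (-35.7 dB), φ = 89.1°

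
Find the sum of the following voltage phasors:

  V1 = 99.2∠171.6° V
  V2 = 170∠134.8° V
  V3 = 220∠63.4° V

Step 1 — Convert each phasor to rectangular form:
  V1 = 99.2·(cos(171.6°) + j·sin(171.6°)) = -98.14 + j14.49 V
  V2 = 170·(cos(134.8°) + j·sin(134.8°)) = -119.8 + j120.6 V
  V3 = 220·(cos(63.4°) + j·sin(63.4°)) = 98.51 + j196.7 V
Step 2 — Sum components: V_total = -119.4 + j331.8 V.
Step 3 — Convert to polar: |V_total| = 352.7 V, ∠V_total = 109.8°.

V_total = 352.7∠109.8° V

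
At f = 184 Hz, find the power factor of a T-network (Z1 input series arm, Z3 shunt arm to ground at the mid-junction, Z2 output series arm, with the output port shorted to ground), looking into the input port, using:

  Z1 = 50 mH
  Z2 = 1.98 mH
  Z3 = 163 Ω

Step 1 — Angular frequency: ω = 2π·f = 2π·184 = 1156 rad/s.
Step 2 — Component impedances:
  Z1: Z = jωL = j·1156·0.05 = 0 + j57.81 Ω
  Z2: Z = jωL = j·1156·0.00198 = 0 + j2.289 Ω
  Z3: Z = R = 163 Ω
Step 3 — With the output port shorted to ground, the output series arm Z2 runs from the junction to ground; the shunt arm Z3 also runs from the junction to ground. They appear in parallel: Z3 || Z2 = 0.03214 + j2.289 Ω.
Step 4 — Series with input arm Z1: Z_in = Z1 + (Z3 || Z2) = 0.03214 + j60.09 Ω = 60.09∠90.0° Ω.
Step 5 — Power factor: PF = cos(φ) = Re(Z)/|Z| = 0.03214/60.094 = 0.0005348.
Step 6 — Type: Im(Z) = 60.09 ⇒ lagging (phase φ = 90.0°).

PF = 0.0005348 (lagging, φ = 90.0°)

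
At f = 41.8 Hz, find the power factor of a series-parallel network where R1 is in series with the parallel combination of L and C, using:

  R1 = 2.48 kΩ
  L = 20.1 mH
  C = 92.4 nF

Step 1 — Angular frequency: ω = 2π·f = 2π·41.8 = 262.6 rad/s.
Step 2 — Component impedances:
  R1: Z = R = 2480 Ω
  L: Z = jωL = j·262.6·0.0201 = 0 + j5.279 Ω
  C: Z = 1/(jωC) = -j/(ω·C) = 0 - j4.121e+04 Ω
Step 3 — Parallel branch: L || C = 1/(1/L + 1/C) = 0 + j5.28 Ω.
Step 4 — Series with R1: Z_total = R1 + (L || C) = 2480 + j5.28 Ω = 2480∠0.1° Ω.
Step 5 — Power factor: PF = cos(φ) = Re(Z)/|Z| = 2480/2480 = 1.
Step 6 — Type: Im(Z) = 5.28 ⇒ lagging (phase φ = 0.1°).

PF = 1 (lagging, φ = 0.1°)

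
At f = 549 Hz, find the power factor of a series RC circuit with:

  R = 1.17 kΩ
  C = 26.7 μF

Step 1 — Angular frequency: ω = 2π·f = 2π·549 = 3449 rad/s.
Step 2 — Component impedances:
  R: Z = R = 1170 Ω
  C: Z = 1/(jωC) = -j/(ω·C) = 0 - j10.86 Ω
Step 3 — Series combination: Z_total = R + C = 1170 - j10.86 Ω = 1170∠-0.5° Ω.
Step 4 — Power factor: PF = cos(φ) = Re(Z)/|Z| = 1170/1170 = 1.
Step 5 — Type: Im(Z) = -10.86 ⇒ leading (phase φ = -0.5°).

PF = 1 (leading, φ = -0.5°)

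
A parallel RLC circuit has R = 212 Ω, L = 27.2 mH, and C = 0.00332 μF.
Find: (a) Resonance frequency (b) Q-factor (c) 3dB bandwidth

Step 1 — Resonance: ω₀ = 1/√(LC) = 1/√(0.0272·3.32e-09) = 1.052e+05 rad/s.
Step 2 — f₀ = ω₀/(2π) = 1.675e+04 Hz.
Step 3 — Parallel Q: Q = R/(ω₀L) = 212/(1.052e+05·0.0272) = 0.07407.
Step 4 — Bandwidth: Δω = ω₀/Q = 1.421e+06 rad/s; BW = Δω/(2π) = 2.261e+05 Hz.

(a) f₀ = 1.675e+04 Hz  (b) Q = 0.07407  (c) BW = 2.261e+05 Hz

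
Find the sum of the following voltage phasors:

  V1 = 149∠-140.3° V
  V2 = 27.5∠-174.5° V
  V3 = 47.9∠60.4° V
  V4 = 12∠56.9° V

Step 1 — Convert each phasor to rectangular form:
  V1 = 149·(cos(-140.3°) + j·sin(-140.3°)) = -114.6 - j95.18 V
  V2 = 27.5·(cos(-174.5°) + j·sin(-174.5°)) = -27.37 - j2.636 V
  V3 = 47.9·(cos(60.4°) + j·sin(60.4°)) = 23.66 + j41.65 V
  V4 = 12·(cos(56.9°) + j·sin(56.9°)) = 6.553 + j10.05 V
Step 2 — Sum components: V_total = -111.8 - j46.11 V.
Step 3 — Convert to polar: |V_total| = 120.9 V, ∠V_total = -157.6°.

V_total = 120.9∠-157.6° V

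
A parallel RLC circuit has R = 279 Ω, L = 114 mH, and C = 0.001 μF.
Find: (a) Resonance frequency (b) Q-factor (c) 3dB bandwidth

Step 1 — Resonance: ω₀ = 1/√(LC) = 1/√(0.114·1e-09) = 9.366e+04 rad/s.
Step 2 — f₀ = ω₀/(2π) = 1.491e+04 Hz.
Step 3 — Parallel Q: Q = R/(ω₀L) = 279/(9.366e+04·0.114) = 0.02613.
Step 4 — Bandwidth: Δω = ω₀/Q = 3.584e+06 rad/s; BW = Δω/(2π) = 5.704e+05 Hz.

(a) f₀ = 1.491e+04 Hz  (b) Q = 0.02613  (c) BW = 5.704e+05 Hz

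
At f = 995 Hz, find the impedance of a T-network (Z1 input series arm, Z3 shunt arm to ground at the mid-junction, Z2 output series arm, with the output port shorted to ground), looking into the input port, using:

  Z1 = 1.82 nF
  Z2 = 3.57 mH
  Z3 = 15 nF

Step 1 — Angular frequency: ω = 2π·f = 2π·995 = 6252 rad/s.
Step 2 — Component impedances:
  Z1: Z = 1/(jωC) = -j/(ω·C) = 0 - j8.789e+04 Ω
  Z2: Z = jωL = j·6252·0.00357 = 0 + j22.32 Ω
  Z3: Z = 1/(jωC) = -j/(ω·C) = 0 - j1.066e+04 Ω
Step 3 — With the output port shorted to ground, the output series arm Z2 runs from the junction to ground; the shunt arm Z3 also runs from the junction to ground. They appear in parallel: Z3 || Z2 = 0 + j22.37 Ω.
Step 4 — Series with input arm Z1: Z_in = Z1 + (Z3 || Z2) = 0 - j8.786e+04 Ω = 8.786e+04∠-90.0° Ω.

Z = 0 - j8.786e+04 Ω = 8.786e+04∠-90.0° Ω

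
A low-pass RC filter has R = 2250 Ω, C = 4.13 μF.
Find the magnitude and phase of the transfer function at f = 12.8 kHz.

Step 1 — Angular frequency: ω = 2π·1.28e+04 = 8.042e+04 rad/s.
Step 2 — Transfer function: H(jω) = 1/(1 + jωRC).
Step 3 — Denominator: 1 + jωRC = 1 + j·8.042e+04·2250·4.13e-06 = 1 + j747.3.
Step 4 — H = 1.79e-06 - j0.001338.
Step 5 — Magnitude: |H| = 0.001338 (-57.5 dB); phase: φ = -89.9°.

|H| = 0.001338 (-57.5 dB), φ = -89.9°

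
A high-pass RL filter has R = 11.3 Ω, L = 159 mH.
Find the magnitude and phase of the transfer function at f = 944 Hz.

Step 1 — Angular frequency: ω = 2π·944 = 5931 rad/s.
Step 2 — Transfer function: H(jω) = jωL/(R + jωL).
Step 3 — Numerator jωL = j·943.1; denominator R + jωL = 11.3 + j943.1.
Step 4 — H = 0.9999 + j0.01198.
Step 5 — Magnitude: |H| = 0.9999 (-0.0 dB); phase: φ = 0.7°.

|H| = 0.9999 (-0.0 dB), φ = 0.7°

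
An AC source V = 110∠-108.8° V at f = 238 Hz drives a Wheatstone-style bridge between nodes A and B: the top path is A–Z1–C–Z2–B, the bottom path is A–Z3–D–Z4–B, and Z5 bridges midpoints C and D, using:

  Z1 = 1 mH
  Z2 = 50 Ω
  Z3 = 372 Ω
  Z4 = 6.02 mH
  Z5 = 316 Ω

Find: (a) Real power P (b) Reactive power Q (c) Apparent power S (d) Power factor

Step 1 — Angular frequency: ω = 2π·f = 2π·238 = 1495 rad/s.
Step 2 — Component impedances:
  Z1: Z = jωL = j·1495·0.001 = 0 + j1.495 Ω
  Z2: Z = R = 50 Ω
  Z3: Z = R = 372 Ω
  Z4: Z = jωL = j·1495·0.00602 = 0 + j9.002 Ω
  Z5: Z = R = 316 Ω
Step 3 — Bridge requires nodal analysis (the Z5 bridge couples midpoints C and D, so the two paths cannot be reduced to a simple series/parallel combination). Setting node B to ground and injecting 1 A at node A, the 3-node admittance system at A, C, D solves to V_A = Z_AB = 38.69 + j1.662 Ω = 38.73∠2.5° Ω.
Step 4 — Source phasor: V = 110∠-108.8° V = -35.45 - j104.1 V.
Step 5 — Current: I = V / Z = -1.03 - j2.647 A = 2.84∠-111.3° A.
Step 6 — Complex power: S = V·I* = 312.1 + j13.4 VA.
Step 7 — Real power: P = Re(S) = 312.1 W.
Step 8 — Reactive power: Q = Im(S) = 13.4 VAR.
Step 9 — Apparent power: |S| = 312.4 VA.
Step 10 — Power factor: PF = P/|S| = 0.9991 (lagging).

(a) P = 312.1 W  (b) Q = 13.4 VAR  (c) S = 312.4 VA  (d) PF = 0.9991 (lagging)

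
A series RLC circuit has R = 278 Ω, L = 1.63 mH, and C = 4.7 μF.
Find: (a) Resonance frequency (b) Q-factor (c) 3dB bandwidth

Step 1 — Resonance: ω₀ = 1/√(LC) = 1/√(0.00163·4.7e-06) = 1.143e+04 rad/s.
Step 2 — f₀ = ω₀/(2π) = 1818 Hz.
Step 3 — Series Q: Q = ω₀L/R = 1.143e+04·0.00163/278 = 0.06699.
Step 4 — Bandwidth: Δω = ω₀/Q = 1.706e+05 rad/s; BW = Δω/(2π) = 2.714e+04 Hz.

(a) f₀ = 1818 Hz  (b) Q = 0.06699  (c) BW = 2.714e+04 Hz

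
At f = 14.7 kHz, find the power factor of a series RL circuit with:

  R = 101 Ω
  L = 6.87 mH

Step 1 — Angular frequency: ω = 2π·f = 2π·1.47e+04 = 9.236e+04 rad/s.
Step 2 — Component impedances:
  R: Z = R = 101 Ω
  L: Z = jωL = j·9.236e+04·0.00687 = 0 + j634.5 Ω
Step 3 — Series combination: Z_total = R + L = 101 + j634.5 Ω = 642.5∠81.0° Ω.
Step 4 — Power factor: PF = cos(φ) = Re(Z)/|Z| = 101/642.5 = 0.1572.
Step 5 — Type: Im(Z) = 634.5 ⇒ lagging (phase φ = 81.0°).

PF = 0.1572 (lagging, φ = 81.0°)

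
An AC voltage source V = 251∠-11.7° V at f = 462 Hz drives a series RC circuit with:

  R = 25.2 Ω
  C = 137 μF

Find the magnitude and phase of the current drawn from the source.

Step 1 — Angular frequency: ω = 2π·f = 2π·462 = 2903 rad/s.
Step 2 — Component impedances:
  R: Z = R = 25.2 Ω
  C: Z = 1/(jωC) = -j/(ω·C) = 0 - j2.515 Ω
Step 3 — Series combination: Z_total = R + C = 25.2 - j2.515 Ω = 25.33∠-5.7° Ω.
Step 4 — Source phasor: V = 251∠-11.7° V = 245.8 - j50.9 V.
Step 5 — Ohm's law: I = V / Z_total = (245.8 - j50.9) / (25.2 - j2.515) = 9.857 - j1.036 A.
Step 6 — Convert to polar: |I| = 9.911 A, ∠I = -6.0°.

I = 9.911∠-6.0° A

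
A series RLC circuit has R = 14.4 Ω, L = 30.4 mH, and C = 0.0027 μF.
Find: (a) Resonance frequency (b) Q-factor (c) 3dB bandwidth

Step 1 — Resonance condition Im(Z)=0 gives ω₀ = 1/√(LC).
Step 2 — ω₀ = 1/√(0.0304·2.7e-09) = 1.104e+05 rad/s.
Step 3 — f₀ = ω₀/(2π) = 1.757e+04 Hz.
Step 4 — Series Q: Q = ω₀L/R = 1.104e+05·0.0304/14.4 = 233.
Step 5 — 3dB bandwidth: Δω = ω₀/Q = 473.7 rad/s; BW = Δω/(2π) = 75.39 Hz.

(a) f₀ = 1.757e+04 Hz  (b) Q = 233  (c) BW = 75.39 Hz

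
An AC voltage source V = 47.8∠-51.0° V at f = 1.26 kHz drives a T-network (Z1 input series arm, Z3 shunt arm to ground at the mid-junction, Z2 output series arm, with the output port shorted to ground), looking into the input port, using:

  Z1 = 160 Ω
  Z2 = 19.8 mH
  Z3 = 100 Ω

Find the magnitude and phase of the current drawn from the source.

Step 1 — Angular frequency: ω = 2π·f = 2π·1260 = 7917 rad/s.
Step 2 — Component impedances:
  Z1: Z = R = 160 Ω
  Z2: Z = jωL = j·7917·0.0198 = 0 + j156.8 Ω
  Z3: Z = R = 100 Ω
Step 3 — With the output port shorted to ground, the output series arm Z2 runs from the junction to ground; the shunt arm Z3 also runs from the junction to ground. They appear in parallel: Z3 || Z2 = 71.07 + j45.34 Ω.
Step 4 — Series with input arm Z1: Z_in = Z1 + (Z3 || Z2) = 231.1 + j45.34 Ω = 235.5∠11.1° Ω.
Step 5 — Source phasor: V = 47.8∠-51.0° V = 30.08 - j37.15 V.
Step 6 — Ohm's law: I = V / Z_total = (30.08 - j37.15) / (231.1 + j45.34) = 0.09498 - j0.1794 A.
Step 7 — Convert to polar: |I| = 0.203 A, ∠I = -62.1°.

I = 0.203∠-62.1° A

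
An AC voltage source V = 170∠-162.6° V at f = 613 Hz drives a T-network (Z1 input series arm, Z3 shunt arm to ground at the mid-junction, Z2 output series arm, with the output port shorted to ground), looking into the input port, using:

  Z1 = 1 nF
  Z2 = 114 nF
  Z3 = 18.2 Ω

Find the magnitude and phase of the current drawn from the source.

Step 1 — Angular frequency: ω = 2π·f = 2π·613 = 3852 rad/s.
Step 2 — Component impedances:
  Z1: Z = 1/(jωC) = -j/(ω·C) = 0 - j2.596e+05 Ω
  Z2: Z = 1/(jωC) = -j/(ω·C) = 0 - j2277 Ω
  Z3: Z = R = 18.2 Ω
Step 3 — With the output port shorted to ground, the output series arm Z2 runs from the junction to ground; the shunt arm Z3 also runs from the junction to ground. They appear in parallel: Z3 || Z2 = 18.2 - j0.1454 Ω.
Step 4 — Series with input arm Z1: Z_in = Z1 + (Z3 || Z2) = 18.2 - j2.596e+05 Ω = 2.596e+05∠-90.0° Ω.
Step 5 — Source phasor: V = 170∠-162.6° V = -162.2 - j50.84 V.
Step 6 — Ohm's law: I = V / Z_total = (-162.2 - j50.84) / (18.2 - j2.596e+05) = 0.0001958 - j0.0006248 A.
Step 7 — Convert to polar: |I| = 0.0006548 A, ∠I = -72.6°.

I = 0.0006548∠-72.6° A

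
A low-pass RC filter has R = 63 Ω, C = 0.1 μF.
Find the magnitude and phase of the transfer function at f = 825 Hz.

Step 1 — Angular frequency: ω = 2π·825 = 5184 rad/s.
Step 2 — Transfer function: H(jω) = 1/(1 + jωRC).
Step 3 — Denominator: 1 + jωRC = 1 + j·5184·63·1e-07 = 1 + j0.03266.
Step 4 — H = 0.9989 - j0.03262.
Step 5 — Magnitude: |H| = 0.9995 (-0.0 dB); phase: φ = -1.9°.

|H| = 0.9995 (-0.0 dB), φ = -1.9°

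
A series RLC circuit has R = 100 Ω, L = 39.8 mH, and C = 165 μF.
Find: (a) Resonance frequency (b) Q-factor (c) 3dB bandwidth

Step 1 — Resonance: ω₀ = 1/√(LC) = 1/√(0.0398·0.000165) = 390.2 rad/s.
Step 2 — f₀ = ω₀/(2π) = 62.11 Hz.
Step 3 — Series Q: Q = ω₀L/R = 390.2·0.0398/100 = 0.1553.
Step 4 — Bandwidth: Δω = ω₀/Q = 2513 rad/s; BW = Δω/(2π) = 399.9 Hz.

(a) f₀ = 62.11 Hz  (b) Q = 0.1553  (c) BW = 399.9 Hz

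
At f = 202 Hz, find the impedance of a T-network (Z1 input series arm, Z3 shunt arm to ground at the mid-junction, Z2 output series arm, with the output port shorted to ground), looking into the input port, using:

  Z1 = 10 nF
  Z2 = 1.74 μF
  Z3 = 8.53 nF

Step 1 — Angular frequency: ω = 2π·f = 2π·202 = 1269 rad/s.
Step 2 — Component impedances:
  Z1: Z = 1/(jωC) = -j/(ω·C) = 0 - j7.879e+04 Ω
  Z2: Z = 1/(jωC) = -j/(ω·C) = 0 - j452.8 Ω
  Z3: Z = 1/(jωC) = -j/(ω·C) = 0 - j9.237e+04 Ω
Step 3 — With the output port shorted to ground, the output series arm Z2 runs from the junction to ground; the shunt arm Z3 also runs from the junction to ground. They appear in parallel: Z3 || Z2 = 0 - j450.6 Ω.
Step 4 — Series with input arm Z1: Z_in = Z1 + (Z3 || Z2) = 0 - j7.924e+04 Ω = 7.924e+04∠-90.0° Ω.

Z = 0 - j7.924e+04 Ω = 7.924e+04∠-90.0° Ω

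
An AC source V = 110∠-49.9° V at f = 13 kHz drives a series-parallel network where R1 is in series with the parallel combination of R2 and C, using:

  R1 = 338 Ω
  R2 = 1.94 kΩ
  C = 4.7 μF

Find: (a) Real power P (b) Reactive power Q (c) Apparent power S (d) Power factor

Step 1 — Angular frequency: ω = 2π·f = 2π·1.3e+04 = 8.168e+04 rad/s.
Step 2 — Component impedances:
  R1: Z = R = 338 Ω
  R2: Z = R = 1940 Ω
  C: Z = 1/(jωC) = -j/(ω·C) = 0 - j2.605 Ω
Step 3 — Parallel branch: R2 || C = 1/(1/R2 + 1/C) = 0.003497 - j2.605 Ω.
Step 4 — Series with R1: Z_total = R1 + (R2 || C) = 338 - j2.605 Ω = 338∠-0.4° Ω.
Step 5 — Source phasor: V = 110∠-49.9° V = 70.85 - j84.14 V.
Step 6 — Current: I = V / Z = 0.2115 - j0.2473 A = 0.3254∠-49.5° A.
Step 7 — Complex power: S = V·I* = 35.8 - j0.2759 VA.
Step 8 — Real power: P = Re(S) = 35.8 W.
Step 9 — Reactive power: Q = Im(S) = -0.2759 VAR.
Step 10 — Apparent power: |S| = 35.8 VA.
Step 11 — Power factor: PF = P/|S| = 1 (leading).

(a) P = 35.8 W  (b) Q = -0.2759 VAR  (c) S = 35.8 VA  (d) PF = 1 (leading)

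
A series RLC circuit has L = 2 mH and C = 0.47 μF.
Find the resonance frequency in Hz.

Step 1 — Resonance condition Im(Z)=0 gives ω₀ = 1/√(LC).
Step 2 — ω₀ = 1/√(0.002·4.7e-07) = 3.262e+04 rad/s.
Step 3 — f₀ = ω₀/(2π) = 5191 Hz.

f₀ = 5191 Hz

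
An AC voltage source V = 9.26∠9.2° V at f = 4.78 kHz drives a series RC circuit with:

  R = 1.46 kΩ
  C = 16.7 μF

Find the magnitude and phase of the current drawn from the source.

Step 1 — Angular frequency: ω = 2π·f = 2π·4780 = 3.003e+04 rad/s.
Step 2 — Component impedances:
  R: Z = R = 1460 Ω
  C: Z = 1/(jωC) = -j/(ω·C) = 0 - j1.994 Ω
Step 3 — Series combination: Z_total = R + C = 1460 - j1.994 Ω = 1460∠-0.1° Ω.
Step 4 — Source phasor: V = 9.26∠9.2° V = 9.141 + j1.48 V.
Step 5 — Ohm's law: I = V / Z_total = (9.141 + j1.48) / (1460 - j1.994) = 0.006259 + j0.001023 A.
Step 6 — Convert to polar: |I| = 0.006342 A, ∠I = 9.3°.

I = 0.006342∠9.3° A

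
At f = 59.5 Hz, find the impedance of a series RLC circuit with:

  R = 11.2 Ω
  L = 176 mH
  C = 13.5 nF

Step 1 — Angular frequency: ω = 2π·f = 2π·59.5 = 373.8 rad/s.
Step 2 — Component impedances:
  R: Z = R = 11.2 Ω
  L: Z = jωL = j·373.8·0.176 = 0 + j65.8 Ω
  C: Z = 1/(jωC) = -j/(ω·C) = 0 - j1.981e+05 Ω
Step 3 — Series combination: Z_total = R + L + C = 11.2 - j1.981e+05 Ω = 1.981e+05∠-90.0° Ω.

Z = 11.2 - j1.981e+05 Ω = 1.981e+05∠-90.0° Ω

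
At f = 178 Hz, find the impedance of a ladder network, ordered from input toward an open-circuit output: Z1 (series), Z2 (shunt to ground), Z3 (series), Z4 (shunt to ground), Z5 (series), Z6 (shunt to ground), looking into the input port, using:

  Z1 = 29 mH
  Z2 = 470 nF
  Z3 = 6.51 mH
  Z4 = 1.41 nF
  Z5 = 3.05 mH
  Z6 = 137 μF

Step 1 — Angular frequency: ω = 2π·f = 2π·178 = 1118 rad/s.
Step 2 — Component impedances:
  Z1: Z = jωL = j·1118·0.029 = 0 + j32.43 Ω
  Z2: Z = 1/(jωC) = -j/(ω·C) = 0 - j1902 Ω
  Z3: Z = jωL = j·1118·0.00651 = 0 + j7.281 Ω
  Z4: Z = 1/(jωC) = -j/(ω·C) = 0 - j6.341e+05 Ω
  Z5: Z = jωL = j·1118·0.00305 = 0 + j3.411 Ω
  Z6: Z = 1/(jωC) = -j/(ω·C) = 0 - j6.526 Ω
Step 3 — Ladder network (open output): work backward from the far end, alternating series and parallel combinations. Z_in = 0 + j36.61 Ω = 36.61∠90.0° Ω.

Z = 0 + j36.61 Ω = 36.61∠90.0° Ω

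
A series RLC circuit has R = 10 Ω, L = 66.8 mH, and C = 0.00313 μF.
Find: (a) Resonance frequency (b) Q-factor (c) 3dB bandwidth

Step 1 — Resonance: ω₀ = 1/√(LC) = 1/√(0.0668·3.13e-09) = 6.916e+04 rad/s.
Step 2 — f₀ = ω₀/(2π) = 1.101e+04 Hz.
Step 3 — Series Q: Q = ω₀L/R = 6.916e+04·0.0668/10 = 462.
Step 4 — Bandwidth: Δω = ω₀/Q = 149.7 rad/s; BW = Δω/(2π) = 23.83 Hz.

(a) f₀ = 1.101e+04 Hz  (b) Q = 462  (c) BW = 23.83 Hz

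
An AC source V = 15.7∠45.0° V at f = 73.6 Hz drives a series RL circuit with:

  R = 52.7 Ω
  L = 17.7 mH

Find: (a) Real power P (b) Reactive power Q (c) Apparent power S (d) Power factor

Step 1 — Angular frequency: ω = 2π·f = 2π·73.6 = 462.4 rad/s.
Step 2 — Component impedances:
  R: Z = R = 52.7 Ω
  L: Z = jωL = j·462.4·0.0177 = 0 + j8.185 Ω
Step 3 — Series combination: Z_total = R + L = 52.7 + j8.185 Ω = 53.33∠8.8° Ω.
Step 4 — Source phasor: V = 15.7∠45.0° V = 11.1 + j11.1 V.
Step 5 — Current: I = V / Z = 0.2376 + j0.1737 A = 0.2944∠36.2° A.
Step 6 — Complex power: S = V·I* = 4.567 + j0.7093 VA.
Step 7 — Real power: P = Re(S) = 4.567 W.
Step 8 — Reactive power: Q = Im(S) = 0.7093 VAR.
Step 9 — Apparent power: |S| = 4.622 VA.
Step 10 — Power factor: PF = P/|S| = 0.9882 (lagging).

(a) P = 4.567 W  (b) Q = 0.7093 VAR  (c) S = 4.622 VA  (d) PF = 0.9882 (lagging)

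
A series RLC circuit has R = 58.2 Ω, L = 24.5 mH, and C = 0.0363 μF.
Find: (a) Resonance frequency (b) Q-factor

Step 1 — Resonance condition Im(Z)=0 gives ω₀ = 1/√(LC).
Step 2 — ω₀ = 1/√(0.0245·3.63e-08) = 3.353e+04 rad/s.
Step 3 — f₀ = ω₀/(2π) = 5337 Hz.
Step 4 — Series Q: Q = ω₀L/R = 3.353e+04·0.0245/58.2 = 14.12.

(a) f₀ = 5337 Hz  (b) Q = 14.12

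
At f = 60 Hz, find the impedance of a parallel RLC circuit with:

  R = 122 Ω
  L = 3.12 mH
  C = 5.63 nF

Step 1 — Angular frequency: ω = 2π·f = 2π·60 = 377 rad/s.
Step 2 — Component impedances:
  R: Z = R = 122 Ω
  L: Z = jωL = j·377·0.00312 = 0 + j1.176 Ω
  C: Z = 1/(jωC) = -j/(ω·C) = 0 - j4.712e+05 Ω
Step 3 — Parallel combination: 1/Z_total = 1/R + 1/L + 1/C; Z_total = 0.01134 + j1.176 Ω = 1.176∠89.4° Ω.

Z = 0.01134 + j1.176 Ω = 1.176∠89.4° Ω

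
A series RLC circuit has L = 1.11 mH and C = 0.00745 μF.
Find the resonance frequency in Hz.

Step 1 — Resonance condition Im(Z)=0 gives ω₀ = 1/√(LC).
Step 2 — ω₀ = 1/√(0.00111·7.45e-09) = 3.477e+05 rad/s.
Step 3 — f₀ = ω₀/(2π) = 5.535e+04 Hz.

f₀ = 5.535e+04 Hz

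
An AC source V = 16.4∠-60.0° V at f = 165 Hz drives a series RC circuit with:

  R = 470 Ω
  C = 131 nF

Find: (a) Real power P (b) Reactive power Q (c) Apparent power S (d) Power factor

Step 1 — Angular frequency: ω = 2π·f = 2π·165 = 1037 rad/s.
Step 2 — Component impedances:
  R: Z = R = 470 Ω
  C: Z = 1/(jωC) = -j/(ω·C) = 0 - j7363 Ω
Step 3 — Series combination: Z_total = R + C = 470 - j7363 Ω = 7378∠-86.3° Ω.
Step 4 — Source phasor: V = 16.4∠-60.0° V = 8.2 - j14.2 V.
Step 5 — Current: I = V / Z = 0.001992 + j0.0009865 A = 0.002223∠26.3° A.
Step 6 — Complex power: S = V·I* = 0.002322 - j0.03638 VA.
Step 7 — Real power: P = Re(S) = 0.002322 W.
Step 8 — Reactive power: Q = Im(S) = -0.03638 VAR.
Step 9 — Apparent power: |S| = 0.03645 VA.
Step 10 — Power factor: PF = P/|S| = 0.0637 (leading).

(a) P = 0.002322 W  (b) Q = -0.03638 VAR  (c) S = 0.03645 VA  (d) PF = 0.0637 (leading)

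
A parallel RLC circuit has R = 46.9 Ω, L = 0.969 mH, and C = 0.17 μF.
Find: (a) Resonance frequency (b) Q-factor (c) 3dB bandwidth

Step 1 — Resonance: ω₀ = 1/√(LC) = 1/√(0.000969·1.7e-07) = 7.791e+04 rad/s.
Step 2 — f₀ = ω₀/(2π) = 1.24e+04 Hz.
Step 3 — Parallel Q: Q = R/(ω₀L) = 46.9/(7.791e+04·0.000969) = 0.6212.
Step 4 — Bandwidth: Δω = ω₀/Q = 1.254e+05 rad/s; BW = Δω/(2π) = 1.996e+04 Hz.

(a) f₀ = 1.24e+04 Hz  (b) Q = 0.6212  (c) BW = 1.996e+04 Hz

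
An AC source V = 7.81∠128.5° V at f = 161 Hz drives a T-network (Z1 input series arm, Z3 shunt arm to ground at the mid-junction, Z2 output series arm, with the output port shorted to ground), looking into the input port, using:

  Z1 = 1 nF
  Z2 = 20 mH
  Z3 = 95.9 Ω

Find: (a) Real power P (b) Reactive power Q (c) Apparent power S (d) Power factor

Step 1 — Angular frequency: ω = 2π·f = 2π·161 = 1012 rad/s.
Step 2 — Component impedances:
  Z1: Z = 1/(jωC) = -j/(ω·C) = 0 - j9.885e+05 Ω
  Z2: Z = jωL = j·1012·0.02 = 0 + j20.23 Ω
  Z3: Z = R = 95.9 Ω
Step 3 — With the output port shorted to ground, the output series arm Z2 runs from the junction to ground; the shunt arm Z3 also runs from the junction to ground. They appear in parallel: Z3 || Z2 = 4.086 + j19.37 Ω.
Step 4 — Series with input arm Z1: Z_in = Z1 + (Z3 || Z2) = 4.086 - j9.885e+05 Ω = 9.885e+05∠-90.0° Ω.
Step 5 — Source phasor: V = 7.81∠128.5° V = -4.862 + j6.112 V.
Step 6 — Current: I = V / Z = -6.183e-06 - j4.918e-06 A = 7.901e-06∠-141.5° A.
Step 7 — Complex power: S = V·I* = 2.551e-10 - j6.17e-05 VA.
Step 8 — Real power: P = Re(S) = 2.551e-10 W.
Step 9 — Reactive power: Q = Im(S) = -6.17e-05 VAR.
Step 10 — Apparent power: |S| = 6.17e-05 VA.
Step 11 — Power factor: PF = P/|S| = 4.134e-06 (leading).

(a) P = 2.551e-10 W  (b) Q = -6.17e-05 VAR  (c) S = 6.17e-05 VA  (d) PF = 4.134e-06 (leading)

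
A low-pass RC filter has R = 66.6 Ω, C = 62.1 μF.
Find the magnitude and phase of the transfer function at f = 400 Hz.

Step 1 — Angular frequency: ω = 2π·400 = 2513 rad/s.
Step 2 — Transfer function: H(jω) = 1/(1 + jωRC).
Step 3 — Denominator: 1 + jωRC = 1 + j·2513·66.6·6.21e-05 = 1 + j10.39.
Step 4 — H = 0.00917 - j0.09532.
Step 5 — Magnitude: |H| = 0.09576 (-20.4 dB); phase: φ = -84.5°.

|H| = 0.09576 (-20.4 dB), φ = -84.5°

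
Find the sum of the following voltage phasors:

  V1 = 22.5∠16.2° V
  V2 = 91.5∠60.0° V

Step 1 — Convert each phasor to rectangular form:
  V1 = 22.5·(cos(16.2°) + j·sin(16.2°)) = 21.61 + j6.277 V
  V2 = 91.5·(cos(60.0°) + j·sin(60.0°)) = 45.75 + j79.24 V
Step 2 — Sum components: V_total = 67.36 + j85.52 V.
Step 3 — Convert to polar: |V_total| = 108.9 V, ∠V_total = 51.8°.

V_total = 108.9∠51.8° V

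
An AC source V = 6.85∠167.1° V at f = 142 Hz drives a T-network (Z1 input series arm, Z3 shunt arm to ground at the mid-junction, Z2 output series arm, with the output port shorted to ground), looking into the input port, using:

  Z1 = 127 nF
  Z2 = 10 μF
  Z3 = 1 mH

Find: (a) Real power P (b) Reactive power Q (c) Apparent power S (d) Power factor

Step 1 — Angular frequency: ω = 2π·f = 2π·142 = 892.2 rad/s.
Step 2 — Component impedances:
  Z1: Z = 1/(jωC) = -j/(ω·C) = 0 - j8825 Ω
  Z2: Z = 1/(jωC) = -j/(ω·C) = 0 - j112.1 Ω
  Z3: Z = jωL = j·892.2·0.001 = 0 + j0.8922 Ω
Step 3 — With the output port shorted to ground, the output series arm Z2 runs from the junction to ground; the shunt arm Z3 also runs from the junction to ground. They appear in parallel: Z3 || Z2 = 0 + j0.8994 Ω.
Step 4 — Series with input arm Z1: Z_in = Z1 + (Z3 || Z2) = 0 - j8824 Ω = 8824∠-90.0° Ω.
Step 5 — Source phasor: V = 6.85∠167.1° V = -6.677 + j1.529 V.
Step 6 — Current: I = V / Z = -0.0001733 - j0.0007567 A = 0.0007763∠-102.9° A.
Step 7 — Complex power: S = V·I* = 0 - j0.005317 VA.
Step 8 — Real power: P = Re(S) = 0 W.
Step 9 — Reactive power: Q = Im(S) = -0.005317 VAR.
Step 10 — Apparent power: |S| = 0.005317 VA.
Step 11 — Power factor: PF = P/|S| = 0 (leading).

(a) P = 0 W  (b) Q = -0.005317 VAR  (c) S = 0.005317 VA  (d) PF = 0 (leading)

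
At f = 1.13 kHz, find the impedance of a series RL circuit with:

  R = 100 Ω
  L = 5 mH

Step 1 — Angular frequency: ω = 2π·f = 2π·1130 = 7100 rad/s.
Step 2 — Component impedances:
  R: Z = R = 100 Ω
  L: Z = jωL = j·7100·0.005 = 0 + j35.5 Ω
Step 3 — Series combination: Z_total = R + L = 100 + j35.5 Ω = 106.1∠19.5° Ω.

Z = 100 + j35.5 Ω = 106.1∠19.5° Ω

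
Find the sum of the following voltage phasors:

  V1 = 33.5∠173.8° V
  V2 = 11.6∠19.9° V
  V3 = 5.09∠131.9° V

Step 1 — Convert each phasor to rectangular form:
  V1 = 33.5·(cos(173.8°) + j·sin(173.8°)) = -33.3 + j3.618 V
  V2 = 11.6·(cos(19.9°) + j·sin(19.9°)) = 10.91 + j3.948 V
  V3 = 5.09·(cos(131.9°) + j·sin(131.9°)) = -3.399 + j3.789 V
Step 2 — Sum components: V_total = -25.8 + j11.35 V.
Step 3 — Convert to polar: |V_total| = 28.18 V, ∠V_total = 156.2°.

V_total = 28.18∠156.2° V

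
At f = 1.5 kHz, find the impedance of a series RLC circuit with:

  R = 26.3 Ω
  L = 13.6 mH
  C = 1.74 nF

Step 1 — Angular frequency: ω = 2π·f = 2π·1500 = 9425 rad/s.
Step 2 — Component impedances:
  R: Z = R = 26.3 Ω
  L: Z = jωL = j·9425·0.0136 = 0 + j128.2 Ω
  C: Z = 1/(jωC) = -j/(ω·C) = 0 - j6.098e+04 Ω
Step 3 — Series combination: Z_total = R + L + C = 26.3 - j6.085e+04 Ω = 6.085e+04∠-90.0° Ω.

Z = 26.3 - j6.085e+04 Ω = 6.085e+04∠-90.0° Ω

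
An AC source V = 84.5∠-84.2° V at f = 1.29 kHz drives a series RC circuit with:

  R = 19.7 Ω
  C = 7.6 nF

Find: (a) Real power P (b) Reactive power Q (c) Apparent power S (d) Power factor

Step 1 — Angular frequency: ω = 2π·f = 2π·1290 = 8105 rad/s.
Step 2 — Component impedances:
  R: Z = R = 19.7 Ω
  C: Z = 1/(jωC) = -j/(ω·C) = 0 - j1.623e+04 Ω
Step 3 — Series combination: Z_total = R + C = 19.7 - j1.623e+04 Ω = 1.623e+04∠-89.9° Ω.
Step 4 — Source phasor: V = 84.5∠-84.2° V = 8.539 - j84.07 V.
Step 5 — Current: I = V / Z = 0.005179 + j0.0005197 A = 0.005205∠5.7° A.
Step 6 — Complex power: S = V·I* = 0.0005338 - j0.4398 VA.
Step 7 — Real power: P = Re(S) = 0.0005338 W.
Step 8 — Reactive power: Q = Im(S) = -0.4398 VAR.
Step 9 — Apparent power: |S| = 0.4398 VA.
Step 10 — Power factor: PF = P/|S| = 0.001214 (leading).

(a) P = 0.0005338 W  (b) Q = -0.4398 VAR  (c) S = 0.4398 VA  (d) PF = 0.001214 (leading)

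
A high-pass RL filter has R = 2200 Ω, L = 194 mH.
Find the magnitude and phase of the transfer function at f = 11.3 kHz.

Step 1 — Angular frequency: ω = 2π·1.13e+04 = 7.1e+04 rad/s.
Step 2 — Transfer function: H(jω) = jωL/(R + jωL).
Step 3 — Numerator jωL = j·1.377e+04; denominator R + jωL = 2200 + j1.377e+04.
Step 4 — H = 0.9751 + j0.1557.
Step 5 — Magnitude: |H| = 0.9875 (-0.1 dB); phase: φ = 9.1°.

|H| = 0.9875 (-0.1 dB), φ = 9.1°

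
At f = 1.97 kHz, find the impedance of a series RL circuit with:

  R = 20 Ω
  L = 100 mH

Step 1 — Angular frequency: ω = 2π·f = 2π·1970 = 1.238e+04 rad/s.
Step 2 — Component impedances:
  R: Z = R = 20 Ω
  L: Z = jωL = j·1.238e+04·0.1 = 0 + j1238 Ω
Step 3 — Series combination: Z_total = R + L = 20 + j1238 Ω = 1238∠89.1° Ω.

Z = 20 + j1238 Ω = 1238∠89.1° Ω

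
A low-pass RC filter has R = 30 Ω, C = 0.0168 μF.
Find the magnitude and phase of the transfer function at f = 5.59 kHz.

Step 1 — Angular frequency: ω = 2π·5590 = 3.512e+04 rad/s.
Step 2 — Transfer function: H(jω) = 1/(1 + jωRC).
Step 3 — Denominator: 1 + jωRC = 1 + j·3.512e+04·30·1.68e-08 = 1 + j0.0177.
Step 4 — H = 0.9997 - j0.0177.
Step 5 — Magnitude: |H| = 0.9998 (-0.0 dB); phase: φ = -1.0°.

|H| = 0.9998 (-0.0 dB), φ = -1.0°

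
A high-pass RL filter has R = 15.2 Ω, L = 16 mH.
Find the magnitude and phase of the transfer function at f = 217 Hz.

Step 1 — Angular frequency: ω = 2π·217 = 1363 rad/s.
Step 2 — Transfer function: H(jω) = jωL/(R + jωL).
Step 3 — Numerator jωL = j·21.82; denominator R + jωL = 15.2 + j21.82.
Step 4 — H = 0.6732 + j0.469.
Step 5 — Magnitude: |H| = 0.8205 (-1.7 dB); phase: φ = 34.9°.

|H| = 0.8205 (-1.7 dB), φ = 34.9°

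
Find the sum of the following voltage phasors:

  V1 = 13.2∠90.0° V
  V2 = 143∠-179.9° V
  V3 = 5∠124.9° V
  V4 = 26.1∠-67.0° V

Step 1 — Convert each phasor to rectangular form:
  V1 = 13.2·(cos(90.0°) + j·sin(90.0°)) = 0 + j13.2 V
  V2 = 143·(cos(-179.9°) + j·sin(-179.9°)) = -143 - j0.2496 V
  V3 = 5·(cos(124.9°) + j·sin(124.9°)) = -2.861 + j4.101 V
  V4 = 26.1·(cos(-67.0°) + j·sin(-67.0°)) = 10.2 - j24.03 V
Step 2 — Sum components: V_total = -135.7 - j6.974 V.
Step 3 — Convert to polar: |V_total| = 135.8 V, ∠V_total = -177.1°.

V_total = 135.8∠-177.1° V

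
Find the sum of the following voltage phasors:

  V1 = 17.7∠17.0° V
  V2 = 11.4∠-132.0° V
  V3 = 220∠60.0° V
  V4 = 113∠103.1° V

Step 1 — Convert each phasor to rectangular form:
  V1 = 17.7·(cos(17.0°) + j·sin(17.0°)) = 16.93 + j5.175 V
  V2 = 11.4·(cos(-132.0°) + j·sin(-132.0°)) = -7.628 - j8.472 V
  V3 = 220·(cos(60.0°) + j·sin(60.0°)) = 110 + j190.5 V
  V4 = 113·(cos(103.1°) + j·sin(103.1°)) = -25.61 + j110.1 V
Step 2 — Sum components: V_total = 93.69 + j297.3 V.
Step 3 — Convert to polar: |V_total| = 311.7 V, ∠V_total = 72.5°.

V_total = 311.7∠72.5° V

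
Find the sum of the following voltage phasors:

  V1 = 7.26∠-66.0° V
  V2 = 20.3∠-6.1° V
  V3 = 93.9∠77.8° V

Step 1 — Convert each phasor to rectangular form:
  V1 = 7.26·(cos(-66.0°) + j·sin(-66.0°)) = 2.953 - j6.632 V
  V2 = 20.3·(cos(-6.1°) + j·sin(-6.1°)) = 20.19 - j2.157 V
  V3 = 93.9·(cos(77.8°) + j·sin(77.8°)) = 19.84 + j91.78 V
Step 2 — Sum components: V_total = 42.98 + j82.99 V.
Step 3 — Convert to polar: |V_total| = 93.46 V, ∠V_total = 62.6°.

V_total = 93.46∠62.6° V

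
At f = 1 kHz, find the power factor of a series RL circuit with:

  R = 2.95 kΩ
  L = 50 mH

Step 1 — Angular frequency: ω = 2π·f = 2π·1000 = 6283 rad/s.
Step 2 — Component impedances:
  R: Z = R = 2950 Ω
  L: Z = jωL = j·6283·0.05 = 0 + j314.2 Ω
Step 3 — Series combination: Z_total = R + L = 2950 + j314.2 Ω = 2967∠6.1° Ω.
Step 4 — Power factor: PF = cos(φ) = Re(Z)/|Z| = 2950/2966.7 = 0.9944.
Step 5 — Type: Im(Z) = 314.2 ⇒ lagging (phase φ = 6.1°).

PF = 0.9944 (lagging, φ = 6.1°)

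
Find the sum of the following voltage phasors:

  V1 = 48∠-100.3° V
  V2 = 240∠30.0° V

Step 1 — Convert each phasor to rectangular form:
  V1 = 48·(cos(-100.3°) + j·sin(-100.3°)) = -8.583 - j47.23 V
  V2 = 240·(cos(30.0°) + j·sin(30.0°)) = 207.8 + j120 V
Step 2 — Sum components: V_total = 199.3 + j72.77 V.
Step 3 — Convert to polar: |V_total| = 212.1 V, ∠V_total = 20.1°.

V_total = 212.1∠20.1° V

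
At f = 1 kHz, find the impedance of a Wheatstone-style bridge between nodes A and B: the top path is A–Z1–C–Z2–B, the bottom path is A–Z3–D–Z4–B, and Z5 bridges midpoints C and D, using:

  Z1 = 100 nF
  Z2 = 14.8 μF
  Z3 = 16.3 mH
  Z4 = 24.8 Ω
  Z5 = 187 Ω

Step 1 — Angular frequency: ω = 2π·f = 2π·1000 = 6283 rad/s.
Step 2 — Component impedances:
  Z1: Z = 1/(jωC) = -j/(ω·C) = 0 - j1592 Ω
  Z2: Z = 1/(jωC) = -j/(ω·C) = 0 - j10.75 Ω
  Z3: Z = jωL = j·6283·0.0163 = 0 + j102.4 Ω
  Z4: Z = R = 24.8 Ω
  Z5: Z = R = 187 Ω
Step 3 — Bridge requires nodal analysis (the Z5 bridge couples midpoints C and D, so the two paths cannot be reduced to a simple series/parallel combination). Setting node B to ground and injecting 1 A at node A, the 3-node admittance system at A, C, D solves to V_A = Z_AB = 25.02 + j109.1 Ω = 111.9∠77.1° Ω.

Z = 25.02 + j109.1 Ω = 111.9∠77.1° Ω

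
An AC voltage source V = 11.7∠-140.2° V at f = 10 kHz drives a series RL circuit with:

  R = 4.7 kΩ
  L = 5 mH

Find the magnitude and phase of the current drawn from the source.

Step 1 — Angular frequency: ω = 2π·f = 2π·1e+04 = 6.283e+04 rad/s.
Step 2 — Component impedances:
  R: Z = R = 4700 Ω
  L: Z = jωL = j·6.283e+04·0.005 = 0 + j314.2 Ω
Step 3 — Series combination: Z_total = R + L = 4700 + j314.2 Ω = 4710∠3.8° Ω.
Step 4 — Source phasor: V = 11.7∠-140.2° V = -8.989 - j7.489 V.
Step 5 — Ohm's law: I = V / Z_total = (-8.989 - j7.489) / (4700 + j314.2) = -0.00201 - j0.001459 A.
Step 6 — Convert to polar: |I| = 0.002484 A, ∠I = -144.0°.

I = 0.002484∠-144.0° A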